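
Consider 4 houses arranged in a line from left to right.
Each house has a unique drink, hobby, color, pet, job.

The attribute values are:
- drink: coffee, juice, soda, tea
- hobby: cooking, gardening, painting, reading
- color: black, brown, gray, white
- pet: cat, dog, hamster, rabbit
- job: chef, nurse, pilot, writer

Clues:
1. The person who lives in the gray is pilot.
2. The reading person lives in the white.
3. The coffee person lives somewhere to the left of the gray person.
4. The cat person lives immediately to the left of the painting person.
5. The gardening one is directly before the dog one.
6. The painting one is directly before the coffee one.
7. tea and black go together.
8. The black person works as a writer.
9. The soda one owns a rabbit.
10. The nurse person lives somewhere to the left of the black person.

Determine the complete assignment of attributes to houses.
Solution:

House | Drink | Hobby | Color | Pet | Job
-----------------------------------------
  1   | juice | gardening | brown | cat | nurse
  2   | tea | painting | black | dog | writer
  3   | coffee | reading | white | hamster | chef
  4   | soda | cooking | gray | rabbit | pilot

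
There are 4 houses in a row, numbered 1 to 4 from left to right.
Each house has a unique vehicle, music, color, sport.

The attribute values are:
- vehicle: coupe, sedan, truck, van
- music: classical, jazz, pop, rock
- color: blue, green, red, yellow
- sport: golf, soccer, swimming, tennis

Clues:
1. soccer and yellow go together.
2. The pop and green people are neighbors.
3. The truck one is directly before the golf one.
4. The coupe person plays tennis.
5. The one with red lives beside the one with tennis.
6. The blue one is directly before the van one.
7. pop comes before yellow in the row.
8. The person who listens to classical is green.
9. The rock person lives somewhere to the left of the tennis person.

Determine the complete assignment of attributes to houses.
Solution:

House | Vehicle | Music | Color | Sport
---------------------------------------
  1   | truck | rock | blue | swimming
  2   | van | pop | red | golf
  3   | coupe | classical | green | tennis
  4   | sedan | jazz | yellow | soccer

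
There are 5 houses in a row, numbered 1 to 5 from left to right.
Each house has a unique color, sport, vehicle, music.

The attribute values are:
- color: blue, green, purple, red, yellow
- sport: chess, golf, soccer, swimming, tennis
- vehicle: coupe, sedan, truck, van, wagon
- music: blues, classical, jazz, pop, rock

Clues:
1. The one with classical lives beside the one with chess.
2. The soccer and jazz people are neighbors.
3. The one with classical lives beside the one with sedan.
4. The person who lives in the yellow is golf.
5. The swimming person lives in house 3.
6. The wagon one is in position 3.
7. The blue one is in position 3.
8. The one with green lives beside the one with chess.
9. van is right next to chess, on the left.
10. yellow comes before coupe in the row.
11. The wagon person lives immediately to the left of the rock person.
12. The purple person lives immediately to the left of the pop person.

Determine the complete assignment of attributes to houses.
Solution:

House | Color | Sport | Vehicle | Music
---------------------------------------
  1   | green | soccer | van | classical
  2   | purple | chess | sedan | jazz
  3   | blue | swimming | wagon | pop
  4   | yellow | golf | truck | rock
  5   | red | tennis | coupe | blues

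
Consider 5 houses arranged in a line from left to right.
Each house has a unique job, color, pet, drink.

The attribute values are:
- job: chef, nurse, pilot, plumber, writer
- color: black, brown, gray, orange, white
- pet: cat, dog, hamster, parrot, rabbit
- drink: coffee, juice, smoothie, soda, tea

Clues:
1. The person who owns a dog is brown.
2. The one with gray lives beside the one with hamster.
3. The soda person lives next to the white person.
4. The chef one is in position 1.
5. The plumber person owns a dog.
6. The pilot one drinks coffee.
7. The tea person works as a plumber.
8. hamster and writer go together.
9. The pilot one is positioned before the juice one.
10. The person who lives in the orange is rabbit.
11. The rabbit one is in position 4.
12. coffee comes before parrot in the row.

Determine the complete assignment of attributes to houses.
Solution:

House | Job | Color | Pet | Drink
---------------------------------
  1   | chef | gray | cat | soda
  2   | writer | white | hamster | smoothie
  3   | plumber | brown | dog | tea
  4   | pilot | orange | rabbit | coffee
  5   | nurse | black | parrot | juice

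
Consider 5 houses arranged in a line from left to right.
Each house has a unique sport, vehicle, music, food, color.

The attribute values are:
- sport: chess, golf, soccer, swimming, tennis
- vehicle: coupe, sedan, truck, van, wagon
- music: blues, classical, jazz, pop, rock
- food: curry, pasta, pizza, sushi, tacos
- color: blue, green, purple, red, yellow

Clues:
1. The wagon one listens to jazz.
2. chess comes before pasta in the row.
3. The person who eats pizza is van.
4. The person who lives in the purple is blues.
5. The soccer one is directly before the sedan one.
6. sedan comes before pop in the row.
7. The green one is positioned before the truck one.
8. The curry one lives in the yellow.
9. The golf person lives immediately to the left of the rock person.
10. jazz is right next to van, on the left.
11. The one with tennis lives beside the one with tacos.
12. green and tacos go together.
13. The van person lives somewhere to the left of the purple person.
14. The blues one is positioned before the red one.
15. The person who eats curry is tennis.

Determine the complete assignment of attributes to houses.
Solution:

House | Sport | Vehicle | Music | Food | Color
----------------------------------------------
  1   | tennis | coupe | classical | curry | yellow
  2   | golf | wagon | jazz | tacos | green
  3   | soccer | van | rock | pizza | blue
  4   | chess | sedan | blues | sushi | purple
  5   | swimming | truck | pop | pasta | red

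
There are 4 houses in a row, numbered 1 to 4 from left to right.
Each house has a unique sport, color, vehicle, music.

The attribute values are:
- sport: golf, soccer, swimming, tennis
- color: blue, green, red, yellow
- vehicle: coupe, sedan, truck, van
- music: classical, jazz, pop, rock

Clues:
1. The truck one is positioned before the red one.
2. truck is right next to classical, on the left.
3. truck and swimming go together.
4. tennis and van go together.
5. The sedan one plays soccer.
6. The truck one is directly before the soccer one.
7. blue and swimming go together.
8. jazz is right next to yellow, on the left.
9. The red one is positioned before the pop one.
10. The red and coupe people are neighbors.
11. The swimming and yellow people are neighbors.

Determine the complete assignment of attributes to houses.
Solution:

House | Sport | Color | Vehicle | Music
---------------------------------------
  1   | swimming | blue | truck | jazz
  2   | soccer | yellow | sedan | classical
  3   | tennis | red | van | rock
  4   | golf | green | coupe | pop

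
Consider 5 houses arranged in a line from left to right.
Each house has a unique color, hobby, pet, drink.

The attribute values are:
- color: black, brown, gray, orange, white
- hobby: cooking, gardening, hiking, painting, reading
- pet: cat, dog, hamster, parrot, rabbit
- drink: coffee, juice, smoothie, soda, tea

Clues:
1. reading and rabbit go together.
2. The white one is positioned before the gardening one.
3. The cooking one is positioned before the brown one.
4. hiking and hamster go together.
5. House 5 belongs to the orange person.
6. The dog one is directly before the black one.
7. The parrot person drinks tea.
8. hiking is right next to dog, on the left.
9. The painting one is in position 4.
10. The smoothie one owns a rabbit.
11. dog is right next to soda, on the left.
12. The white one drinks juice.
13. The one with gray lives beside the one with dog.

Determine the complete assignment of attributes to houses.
Solution:

House | Color | Hobby | Pet | Drink
-----------------------------------
  1   | gray | hiking | hamster | coffee
  2   | white | cooking | dog | juice
  3   | black | gardening | cat | soda
  4   | brown | painting | parrot | tea
  5   | orange | reading | rabbit | smoothie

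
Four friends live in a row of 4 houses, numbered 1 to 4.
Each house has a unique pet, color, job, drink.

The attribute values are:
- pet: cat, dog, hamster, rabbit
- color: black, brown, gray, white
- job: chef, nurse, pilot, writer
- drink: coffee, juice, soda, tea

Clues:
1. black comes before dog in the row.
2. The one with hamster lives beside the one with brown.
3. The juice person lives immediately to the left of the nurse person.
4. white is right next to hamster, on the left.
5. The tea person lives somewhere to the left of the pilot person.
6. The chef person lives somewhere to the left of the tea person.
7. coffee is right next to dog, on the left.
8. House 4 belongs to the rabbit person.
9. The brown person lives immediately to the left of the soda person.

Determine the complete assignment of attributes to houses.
Solution:

House | Pet | Color | Job | Drink
---------------------------------
  1   | cat | white | chef | juice
  2   | hamster | black | nurse | coffee
  3   | dog | brown | writer | tea
  4   | rabbit | gray | pilot | soda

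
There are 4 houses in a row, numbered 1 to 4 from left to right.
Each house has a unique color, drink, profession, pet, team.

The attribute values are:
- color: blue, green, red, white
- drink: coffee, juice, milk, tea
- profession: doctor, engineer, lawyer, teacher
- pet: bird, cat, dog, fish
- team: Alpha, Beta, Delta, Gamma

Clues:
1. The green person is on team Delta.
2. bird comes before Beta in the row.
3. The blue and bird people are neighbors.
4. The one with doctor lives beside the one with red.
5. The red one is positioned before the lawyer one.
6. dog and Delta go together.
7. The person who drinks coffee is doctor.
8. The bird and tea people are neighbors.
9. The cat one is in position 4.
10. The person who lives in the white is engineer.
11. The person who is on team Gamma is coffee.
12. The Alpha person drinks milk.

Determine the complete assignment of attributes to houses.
Solution:

House | Color | Drink | Profession | Pet | Team
-----------------------------------------------
  1   | blue | coffee | doctor | fish | Gamma
  2   | red | milk | teacher | bird | Alpha
  3   | green | tea | lawyer | dog | Delta
  4   | white | juice | engineer | cat | Beta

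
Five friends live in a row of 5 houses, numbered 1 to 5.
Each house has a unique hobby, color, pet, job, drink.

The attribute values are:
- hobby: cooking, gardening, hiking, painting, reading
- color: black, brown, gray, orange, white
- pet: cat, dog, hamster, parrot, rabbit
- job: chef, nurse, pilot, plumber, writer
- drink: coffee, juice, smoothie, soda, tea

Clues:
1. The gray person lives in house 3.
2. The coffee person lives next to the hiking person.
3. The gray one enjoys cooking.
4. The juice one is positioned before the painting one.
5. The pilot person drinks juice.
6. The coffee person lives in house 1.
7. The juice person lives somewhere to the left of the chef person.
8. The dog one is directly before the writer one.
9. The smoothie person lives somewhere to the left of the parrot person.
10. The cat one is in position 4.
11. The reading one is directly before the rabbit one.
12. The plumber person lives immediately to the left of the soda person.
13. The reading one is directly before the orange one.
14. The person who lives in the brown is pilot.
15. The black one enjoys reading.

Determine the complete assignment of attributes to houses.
Solution:

House | Hobby | Color | Pet | Job | Drink
-----------------------------------------
  1   | reading | black | dog | plumber | coffee
  2   | hiking | orange | rabbit | writer | soda
  3   | cooking | gray | hamster | nurse | smoothie
  4   | gardening | brown | cat | pilot | juice
  5   | painting | white | parrot | chef | tea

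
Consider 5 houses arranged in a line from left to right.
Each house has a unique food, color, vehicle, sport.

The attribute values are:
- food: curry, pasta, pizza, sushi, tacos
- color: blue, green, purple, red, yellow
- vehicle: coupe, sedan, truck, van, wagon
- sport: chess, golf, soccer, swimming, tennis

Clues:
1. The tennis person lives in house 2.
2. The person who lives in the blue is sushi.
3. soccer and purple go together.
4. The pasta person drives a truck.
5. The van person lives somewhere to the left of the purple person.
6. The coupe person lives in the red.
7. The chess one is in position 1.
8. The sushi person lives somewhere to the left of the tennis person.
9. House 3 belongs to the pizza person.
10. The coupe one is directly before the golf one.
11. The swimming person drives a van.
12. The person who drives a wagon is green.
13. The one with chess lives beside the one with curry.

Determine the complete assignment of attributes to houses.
Solution:

House | Food | Color | Vehicle | Sport
--------------------------------------
  1   | sushi | blue | sedan | chess
  2   | curry | red | coupe | tennis
  3   | pizza | green | wagon | golf
  4   | tacos | yellow | van | swimming
  5   | pasta | purple | truck | soccer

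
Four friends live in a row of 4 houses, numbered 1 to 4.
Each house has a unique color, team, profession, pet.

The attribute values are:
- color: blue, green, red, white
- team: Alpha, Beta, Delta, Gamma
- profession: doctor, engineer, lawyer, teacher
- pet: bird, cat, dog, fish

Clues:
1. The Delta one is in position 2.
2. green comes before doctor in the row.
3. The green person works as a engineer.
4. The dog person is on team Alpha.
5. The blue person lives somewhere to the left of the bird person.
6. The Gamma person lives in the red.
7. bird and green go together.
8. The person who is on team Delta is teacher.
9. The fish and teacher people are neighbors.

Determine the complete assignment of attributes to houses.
Solution:

House | Color | Team | Profession | Pet
---------------------------------------
  1   | red | Gamma | lawyer | fish
  2   | blue | Delta | teacher | cat
  3   | green | Beta | engineer | bird
  4   | white | Alpha | doctor | dog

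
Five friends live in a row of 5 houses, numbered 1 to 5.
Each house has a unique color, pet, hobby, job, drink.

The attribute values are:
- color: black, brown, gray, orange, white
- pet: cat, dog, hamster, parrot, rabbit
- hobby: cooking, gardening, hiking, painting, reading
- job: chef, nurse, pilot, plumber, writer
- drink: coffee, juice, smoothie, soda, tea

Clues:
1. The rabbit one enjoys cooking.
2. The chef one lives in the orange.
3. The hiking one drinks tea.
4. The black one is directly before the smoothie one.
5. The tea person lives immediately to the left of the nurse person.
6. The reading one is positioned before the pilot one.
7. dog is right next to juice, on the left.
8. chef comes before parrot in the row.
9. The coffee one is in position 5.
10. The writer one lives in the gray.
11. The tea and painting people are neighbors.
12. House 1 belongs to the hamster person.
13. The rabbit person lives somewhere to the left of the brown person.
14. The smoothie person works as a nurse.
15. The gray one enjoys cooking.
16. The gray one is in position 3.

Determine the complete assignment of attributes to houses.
Solution:

House | Color | Pet | Hobby | Job | Drink
-----------------------------------------
  1   | black | hamster | hiking | plumber | tea
  2   | white | dog | painting | nurse | smoothie
  3   | gray | rabbit | cooking | writer | juice
  4   | orange | cat | reading | chef | soda
  5   | brown | parrot | gardening | pilot | coffee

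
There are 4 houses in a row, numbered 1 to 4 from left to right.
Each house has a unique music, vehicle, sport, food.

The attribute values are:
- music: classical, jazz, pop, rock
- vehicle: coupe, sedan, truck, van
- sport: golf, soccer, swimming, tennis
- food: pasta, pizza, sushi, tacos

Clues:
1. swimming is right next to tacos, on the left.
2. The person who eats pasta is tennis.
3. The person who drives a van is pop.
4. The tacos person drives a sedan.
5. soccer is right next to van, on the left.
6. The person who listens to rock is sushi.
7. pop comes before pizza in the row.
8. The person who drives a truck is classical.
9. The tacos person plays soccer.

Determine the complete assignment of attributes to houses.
Solution:

House | Music | Vehicle | Sport | Food
--------------------------------------
  1   | rock | coupe | swimming | sushi
  2   | jazz | sedan | soccer | tacos
  3   | pop | van | tennis | pasta
  4   | classical | truck | golf | pizza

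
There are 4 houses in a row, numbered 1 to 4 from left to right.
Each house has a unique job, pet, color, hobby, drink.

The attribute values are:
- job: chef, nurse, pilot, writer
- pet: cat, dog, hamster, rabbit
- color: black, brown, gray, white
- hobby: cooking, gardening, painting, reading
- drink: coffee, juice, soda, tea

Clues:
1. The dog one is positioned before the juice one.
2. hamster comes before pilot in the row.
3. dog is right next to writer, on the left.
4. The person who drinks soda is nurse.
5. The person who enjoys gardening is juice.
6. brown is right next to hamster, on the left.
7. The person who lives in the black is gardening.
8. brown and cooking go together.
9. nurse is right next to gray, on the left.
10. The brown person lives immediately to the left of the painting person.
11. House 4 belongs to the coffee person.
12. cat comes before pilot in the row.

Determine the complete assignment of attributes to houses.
Solution:

House | Job | Pet | Color | Hobby | Drink
-----------------------------------------
  1   | nurse | dog | brown | cooking | soda
  2   | writer | hamster | gray | painting | tea
  3   | chef | cat | black | gardening | juice
  4   | pilot | rabbit | white | reading | coffee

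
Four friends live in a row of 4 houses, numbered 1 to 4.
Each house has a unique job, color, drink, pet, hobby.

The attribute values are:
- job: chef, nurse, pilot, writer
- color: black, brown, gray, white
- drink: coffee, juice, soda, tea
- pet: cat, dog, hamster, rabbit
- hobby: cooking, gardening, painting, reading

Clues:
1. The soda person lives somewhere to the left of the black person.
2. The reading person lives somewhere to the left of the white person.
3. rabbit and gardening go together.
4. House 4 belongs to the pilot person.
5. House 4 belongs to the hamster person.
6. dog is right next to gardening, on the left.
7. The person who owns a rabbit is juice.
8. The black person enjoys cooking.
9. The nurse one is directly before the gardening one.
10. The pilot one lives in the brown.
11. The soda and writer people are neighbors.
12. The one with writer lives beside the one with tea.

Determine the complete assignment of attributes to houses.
Solution:

House | Job | Color | Drink | Pet | Hobby
-----------------------------------------
  1   | nurse | gray | soda | dog | reading
  2   | writer | white | juice | rabbit | gardening
  3   | chef | black | tea | cat | cooking
  4   | pilot | brown | coffee | hamster | painting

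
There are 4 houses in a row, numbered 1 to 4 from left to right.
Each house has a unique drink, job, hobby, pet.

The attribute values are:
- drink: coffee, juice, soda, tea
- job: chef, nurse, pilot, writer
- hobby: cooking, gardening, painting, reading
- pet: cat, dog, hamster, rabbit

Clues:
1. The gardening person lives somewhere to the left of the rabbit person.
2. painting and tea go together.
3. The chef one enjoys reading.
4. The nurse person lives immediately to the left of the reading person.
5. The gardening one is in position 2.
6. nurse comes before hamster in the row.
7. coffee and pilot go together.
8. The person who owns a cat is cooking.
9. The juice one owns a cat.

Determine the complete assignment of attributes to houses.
Solution:

House | Drink | Job | Hobby | Pet
---------------------------------
  1   | juice | writer | cooking | cat
  2   | coffee | pilot | gardening | dog
  3   | tea | nurse | painting | rabbit
  4   | soda | chef | reading | hamster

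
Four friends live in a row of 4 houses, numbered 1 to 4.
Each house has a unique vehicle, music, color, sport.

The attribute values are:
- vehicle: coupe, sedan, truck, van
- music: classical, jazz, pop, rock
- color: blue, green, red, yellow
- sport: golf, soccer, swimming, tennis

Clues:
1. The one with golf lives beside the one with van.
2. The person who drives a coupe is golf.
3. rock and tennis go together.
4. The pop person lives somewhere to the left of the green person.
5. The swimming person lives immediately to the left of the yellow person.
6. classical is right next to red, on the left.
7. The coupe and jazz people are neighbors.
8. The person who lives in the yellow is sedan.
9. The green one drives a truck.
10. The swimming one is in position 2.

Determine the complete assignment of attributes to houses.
Solution:

House | Vehicle | Music | Color | Sport
---------------------------------------
  1   | coupe | classical | blue | golf
  2   | van | jazz | red | swimming
  3   | sedan | pop | yellow | soccer
  4   | truck | rock | green | tennis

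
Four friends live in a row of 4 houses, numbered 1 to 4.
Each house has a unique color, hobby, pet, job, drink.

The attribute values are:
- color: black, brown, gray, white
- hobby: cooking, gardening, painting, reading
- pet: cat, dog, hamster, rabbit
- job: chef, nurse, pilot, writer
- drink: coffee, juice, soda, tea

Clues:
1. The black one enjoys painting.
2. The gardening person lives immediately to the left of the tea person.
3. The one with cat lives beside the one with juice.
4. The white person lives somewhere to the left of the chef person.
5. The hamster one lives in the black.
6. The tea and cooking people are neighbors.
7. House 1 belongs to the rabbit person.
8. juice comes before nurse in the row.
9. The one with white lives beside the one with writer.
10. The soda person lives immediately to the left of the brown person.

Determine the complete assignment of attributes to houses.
Solution:

House | Color | Hobby | Pet | Job | Drink
-----------------------------------------
  1   | white | gardening | rabbit | pilot | soda
  2   | brown | reading | cat | writer | tea
  3   | gray | cooking | dog | chef | juice
  4   | black | painting | hamster | nurse | coffee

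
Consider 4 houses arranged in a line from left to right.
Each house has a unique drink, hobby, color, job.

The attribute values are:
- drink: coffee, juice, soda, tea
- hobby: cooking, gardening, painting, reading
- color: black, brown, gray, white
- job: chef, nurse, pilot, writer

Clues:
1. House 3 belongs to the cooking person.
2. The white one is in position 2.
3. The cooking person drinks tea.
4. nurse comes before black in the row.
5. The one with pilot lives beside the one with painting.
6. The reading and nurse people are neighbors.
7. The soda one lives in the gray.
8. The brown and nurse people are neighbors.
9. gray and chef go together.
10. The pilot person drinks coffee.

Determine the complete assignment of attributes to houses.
Solution:

House | Drink | Hobby | Color | Job
-----------------------------------
  1   | coffee | reading | brown | pilot
  2   | juice | painting | white | nurse
  3   | tea | cooking | black | writer
  4   | soda | gardening | gray | chef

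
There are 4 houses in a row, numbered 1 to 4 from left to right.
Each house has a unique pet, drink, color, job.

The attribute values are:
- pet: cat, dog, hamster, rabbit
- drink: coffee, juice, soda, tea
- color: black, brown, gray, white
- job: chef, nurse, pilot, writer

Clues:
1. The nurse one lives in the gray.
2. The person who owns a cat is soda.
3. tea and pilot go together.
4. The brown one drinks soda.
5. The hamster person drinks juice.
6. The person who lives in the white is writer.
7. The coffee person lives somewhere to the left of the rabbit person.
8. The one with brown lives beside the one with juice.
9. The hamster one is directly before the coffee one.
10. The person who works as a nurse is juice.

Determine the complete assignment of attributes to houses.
Solution:

House | Pet | Drink | Color | Job
---------------------------------
  1   | cat | soda | brown | chef
  2   | hamster | juice | gray | nurse
  3   | dog | coffee | white | writer
  4   | rabbit | tea | black | pilot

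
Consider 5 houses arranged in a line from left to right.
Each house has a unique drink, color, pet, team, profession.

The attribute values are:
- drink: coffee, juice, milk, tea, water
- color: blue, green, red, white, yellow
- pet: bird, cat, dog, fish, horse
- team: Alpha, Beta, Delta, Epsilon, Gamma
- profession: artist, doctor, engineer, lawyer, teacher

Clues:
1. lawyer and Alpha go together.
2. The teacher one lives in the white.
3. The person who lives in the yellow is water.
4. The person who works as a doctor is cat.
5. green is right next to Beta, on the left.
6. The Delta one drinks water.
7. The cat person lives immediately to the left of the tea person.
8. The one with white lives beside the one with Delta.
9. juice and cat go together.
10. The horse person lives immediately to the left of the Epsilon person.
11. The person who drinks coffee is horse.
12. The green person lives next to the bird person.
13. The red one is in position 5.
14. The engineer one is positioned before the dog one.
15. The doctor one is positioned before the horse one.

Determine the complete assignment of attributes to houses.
Solution:

House | Drink | Color | Pet | Team | Profession
-----------------------------------------------
  1   | juice | green | cat | Gamma | doctor
  2   | tea | white | bird | Beta | teacher
  3   | water | yellow | fish | Delta | engineer
  4   | coffee | blue | horse | Alpha | lawyer
  5   | milk | red | dog | Epsilon | artist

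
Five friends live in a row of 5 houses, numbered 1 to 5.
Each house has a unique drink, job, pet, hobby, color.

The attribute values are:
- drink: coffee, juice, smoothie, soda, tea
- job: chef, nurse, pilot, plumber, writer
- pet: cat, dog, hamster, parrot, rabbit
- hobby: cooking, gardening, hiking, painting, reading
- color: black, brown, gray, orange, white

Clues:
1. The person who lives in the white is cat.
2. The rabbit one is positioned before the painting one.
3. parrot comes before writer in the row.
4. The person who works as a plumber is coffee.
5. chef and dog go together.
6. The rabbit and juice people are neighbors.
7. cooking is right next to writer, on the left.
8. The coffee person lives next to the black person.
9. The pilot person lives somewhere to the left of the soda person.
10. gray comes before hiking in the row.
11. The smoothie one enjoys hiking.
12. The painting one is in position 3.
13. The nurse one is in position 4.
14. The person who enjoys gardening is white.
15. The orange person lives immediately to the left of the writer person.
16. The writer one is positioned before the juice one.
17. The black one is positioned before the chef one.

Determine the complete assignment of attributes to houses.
Solution:

House | Drink | Job | Pet | Hobby | Color
-----------------------------------------
  1   | coffee | plumber | parrot | cooking | orange
  2   | tea | writer | rabbit | reading | black
  3   | juice | pilot | hamster | painting | gray
  4   | soda | nurse | cat | gardening | white
  5   | smoothie | chef | dog | hiking | brown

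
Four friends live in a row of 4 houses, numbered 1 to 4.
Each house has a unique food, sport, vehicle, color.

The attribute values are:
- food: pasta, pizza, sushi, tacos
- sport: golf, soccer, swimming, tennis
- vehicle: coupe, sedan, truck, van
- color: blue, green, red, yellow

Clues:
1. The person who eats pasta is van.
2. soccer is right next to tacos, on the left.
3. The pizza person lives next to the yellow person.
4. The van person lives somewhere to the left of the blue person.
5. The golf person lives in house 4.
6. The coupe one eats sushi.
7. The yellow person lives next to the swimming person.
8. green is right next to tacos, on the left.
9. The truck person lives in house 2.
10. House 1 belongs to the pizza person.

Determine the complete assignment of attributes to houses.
Solution:

House | Food | Sport | Vehicle | Color
--------------------------------------
  1   | pizza | soccer | sedan | green
  2   | tacos | tennis | truck | yellow
  3   | pasta | swimming | van | red
  4   | sushi | golf | coupe | blue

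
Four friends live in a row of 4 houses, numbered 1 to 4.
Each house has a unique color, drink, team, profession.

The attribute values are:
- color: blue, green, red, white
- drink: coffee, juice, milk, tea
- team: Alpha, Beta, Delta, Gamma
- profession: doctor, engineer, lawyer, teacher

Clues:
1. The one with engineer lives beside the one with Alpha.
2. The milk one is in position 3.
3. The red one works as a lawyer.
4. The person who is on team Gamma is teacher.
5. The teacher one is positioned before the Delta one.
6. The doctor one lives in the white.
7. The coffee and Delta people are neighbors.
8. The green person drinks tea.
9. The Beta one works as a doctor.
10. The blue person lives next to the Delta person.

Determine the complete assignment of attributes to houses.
Solution:

House | Color | Drink | Team | Profession
-----------------------------------------
  1   | blue | coffee | Gamma | teacher
  2   | green | tea | Delta | engineer
  3   | red | milk | Alpha | lawyer
  4   | white | juice | Beta | doctor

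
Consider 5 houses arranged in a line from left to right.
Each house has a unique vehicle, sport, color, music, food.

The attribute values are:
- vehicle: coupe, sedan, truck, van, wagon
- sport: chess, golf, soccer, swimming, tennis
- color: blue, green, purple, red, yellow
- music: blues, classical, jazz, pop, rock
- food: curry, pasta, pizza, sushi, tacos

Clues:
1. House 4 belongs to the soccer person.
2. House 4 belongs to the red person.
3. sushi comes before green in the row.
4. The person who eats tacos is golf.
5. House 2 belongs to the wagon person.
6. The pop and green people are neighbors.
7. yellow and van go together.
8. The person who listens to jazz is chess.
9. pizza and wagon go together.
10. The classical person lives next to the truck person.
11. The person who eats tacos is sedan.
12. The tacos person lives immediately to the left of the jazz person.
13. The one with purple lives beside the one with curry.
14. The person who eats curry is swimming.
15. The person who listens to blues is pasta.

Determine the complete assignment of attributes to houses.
Solution:

House | Vehicle | Sport | Color | Music | Food
----------------------------------------------
  1   | sedan | golf | blue | rock | tacos
  2   | wagon | chess | purple | jazz | pizza
  3   | van | swimming | yellow | classical | curry
  4   | truck | soccer | red | pop | sushi
  5   | coupe | tennis | green | blues | pasta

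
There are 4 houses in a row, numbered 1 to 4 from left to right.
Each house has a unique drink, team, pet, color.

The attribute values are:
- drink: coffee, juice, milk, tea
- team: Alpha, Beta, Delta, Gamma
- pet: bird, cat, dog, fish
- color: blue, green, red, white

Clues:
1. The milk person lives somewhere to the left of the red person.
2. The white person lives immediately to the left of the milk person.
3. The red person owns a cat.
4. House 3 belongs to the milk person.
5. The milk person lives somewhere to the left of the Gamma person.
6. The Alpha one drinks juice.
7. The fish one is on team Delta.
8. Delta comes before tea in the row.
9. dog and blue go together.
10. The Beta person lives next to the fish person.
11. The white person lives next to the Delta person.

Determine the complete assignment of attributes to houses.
Solution:

House | Drink | Team | Pet | Color
----------------------------------
  1   | juice | Alpha | dog | blue
  2   | coffee | Beta | bird | white
  3   | milk | Delta | fish | green
  4   | tea | Gamma | cat | red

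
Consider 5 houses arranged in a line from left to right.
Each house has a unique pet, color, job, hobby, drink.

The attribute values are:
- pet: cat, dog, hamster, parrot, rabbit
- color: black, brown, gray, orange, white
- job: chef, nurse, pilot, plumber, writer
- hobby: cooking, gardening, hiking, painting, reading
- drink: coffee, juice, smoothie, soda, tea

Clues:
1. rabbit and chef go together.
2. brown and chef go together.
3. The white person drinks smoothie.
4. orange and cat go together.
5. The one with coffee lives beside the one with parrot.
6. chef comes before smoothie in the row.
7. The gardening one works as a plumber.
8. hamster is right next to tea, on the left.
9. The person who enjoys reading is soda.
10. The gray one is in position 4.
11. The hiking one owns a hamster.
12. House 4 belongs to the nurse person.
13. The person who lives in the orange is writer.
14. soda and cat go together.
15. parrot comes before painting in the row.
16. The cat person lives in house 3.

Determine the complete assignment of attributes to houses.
Solution:

House | Pet | Color | Job | Hobby | Drink
-----------------------------------------
  1   | rabbit | brown | chef | cooking | coffee
  2   | parrot | white | plumber | gardening | smoothie
  3   | cat | orange | writer | reading | soda
  4   | hamster | gray | nurse | hiking | juice
  5   | dog | black | pilot | painting | tea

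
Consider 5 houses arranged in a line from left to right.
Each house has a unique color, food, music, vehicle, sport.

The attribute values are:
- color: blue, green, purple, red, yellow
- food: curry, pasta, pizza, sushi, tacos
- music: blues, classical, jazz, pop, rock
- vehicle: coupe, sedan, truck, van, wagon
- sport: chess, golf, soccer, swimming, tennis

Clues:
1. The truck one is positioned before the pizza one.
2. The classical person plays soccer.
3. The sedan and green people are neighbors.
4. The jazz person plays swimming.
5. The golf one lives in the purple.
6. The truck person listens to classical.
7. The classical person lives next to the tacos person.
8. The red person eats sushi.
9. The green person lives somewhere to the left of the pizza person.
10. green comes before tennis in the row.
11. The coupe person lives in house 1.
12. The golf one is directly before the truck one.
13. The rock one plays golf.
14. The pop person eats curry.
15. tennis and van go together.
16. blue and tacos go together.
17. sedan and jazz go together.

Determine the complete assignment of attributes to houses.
Solution:

House | Color | Food | Music | Vehicle | Sport
----------------------------------------------
  1   | purple | pasta | rock | coupe | golf
  2   | red | sushi | classical | truck | soccer
  3   | blue | tacos | jazz | sedan | swimming
  4   | green | curry | pop | wagon | chess
  5   | yellow | pizza | blues | van | tennis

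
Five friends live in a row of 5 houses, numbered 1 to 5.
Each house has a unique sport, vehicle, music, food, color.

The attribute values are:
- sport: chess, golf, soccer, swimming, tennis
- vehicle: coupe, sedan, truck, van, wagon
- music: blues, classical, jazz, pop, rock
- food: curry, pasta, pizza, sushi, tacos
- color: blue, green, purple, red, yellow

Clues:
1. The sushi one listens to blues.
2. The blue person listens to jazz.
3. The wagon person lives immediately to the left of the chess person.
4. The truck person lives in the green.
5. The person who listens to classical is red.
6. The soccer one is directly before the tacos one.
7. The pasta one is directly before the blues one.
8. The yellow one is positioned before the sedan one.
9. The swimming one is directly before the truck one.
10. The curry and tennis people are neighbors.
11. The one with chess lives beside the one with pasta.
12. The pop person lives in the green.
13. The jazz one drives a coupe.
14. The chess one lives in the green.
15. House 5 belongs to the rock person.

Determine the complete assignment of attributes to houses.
Solution:

House | Sport | Vehicle | Music | Food | Color
----------------------------------------------
  1   | swimming | wagon | classical | pizza | red
  2   | chess | truck | pop | curry | green
  3   | tennis | coupe | jazz | pasta | blue
  4   | soccer | van | blues | sushi | yellow
  5   | golf | sedan | rock | tacos | purple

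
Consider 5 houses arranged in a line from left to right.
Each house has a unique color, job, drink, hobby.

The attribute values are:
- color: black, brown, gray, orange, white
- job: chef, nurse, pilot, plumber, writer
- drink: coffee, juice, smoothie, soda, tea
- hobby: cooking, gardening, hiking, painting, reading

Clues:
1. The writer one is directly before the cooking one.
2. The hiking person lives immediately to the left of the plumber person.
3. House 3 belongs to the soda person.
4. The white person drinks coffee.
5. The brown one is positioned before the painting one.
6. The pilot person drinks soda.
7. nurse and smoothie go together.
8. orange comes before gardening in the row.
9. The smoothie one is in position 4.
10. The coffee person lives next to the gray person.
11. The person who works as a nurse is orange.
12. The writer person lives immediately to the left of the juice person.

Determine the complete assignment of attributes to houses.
Solution:

House | Color | Job | Drink | Hobby
-----------------------------------
  1   | white | writer | coffee | hiking
  2   | gray | plumber | juice | cooking
  3   | brown | pilot | soda | reading
  4   | orange | nurse | smoothie | painting
  5   | black | chef | tea | gardening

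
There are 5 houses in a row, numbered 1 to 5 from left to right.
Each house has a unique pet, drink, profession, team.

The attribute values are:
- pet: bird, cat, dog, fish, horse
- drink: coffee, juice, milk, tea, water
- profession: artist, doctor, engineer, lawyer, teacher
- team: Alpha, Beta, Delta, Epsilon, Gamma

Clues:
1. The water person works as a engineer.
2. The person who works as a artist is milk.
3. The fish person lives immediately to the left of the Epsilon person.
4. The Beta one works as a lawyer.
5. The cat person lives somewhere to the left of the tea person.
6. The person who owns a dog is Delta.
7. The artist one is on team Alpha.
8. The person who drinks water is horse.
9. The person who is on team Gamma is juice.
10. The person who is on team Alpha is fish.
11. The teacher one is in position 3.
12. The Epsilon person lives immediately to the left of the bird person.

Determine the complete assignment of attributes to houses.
Solution:

House | Pet | Drink | Profession | Team
---------------------------------------
  1   | fish | milk | artist | Alpha
  2   | horse | water | engineer | Epsilon
  3   | bird | juice | teacher | Gamma
  4   | cat | coffee | lawyer | Beta
  5   | dog | tea | doctor | Delta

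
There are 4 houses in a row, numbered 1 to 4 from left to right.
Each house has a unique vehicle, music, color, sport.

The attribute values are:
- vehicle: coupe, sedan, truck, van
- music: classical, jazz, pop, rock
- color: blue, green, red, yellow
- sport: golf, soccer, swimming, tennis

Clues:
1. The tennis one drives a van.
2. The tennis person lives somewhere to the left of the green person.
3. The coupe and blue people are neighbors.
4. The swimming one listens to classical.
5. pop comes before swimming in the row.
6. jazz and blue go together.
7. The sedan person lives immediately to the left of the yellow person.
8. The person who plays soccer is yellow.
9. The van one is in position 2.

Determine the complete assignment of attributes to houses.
Solution:

House | Vehicle | Music | Color | Sport
---------------------------------------
  1   | coupe | pop | red | golf
  2   | van | jazz | blue | tennis
  3   | sedan | classical | green | swimming
  4   | truck | rock | yellow | soccer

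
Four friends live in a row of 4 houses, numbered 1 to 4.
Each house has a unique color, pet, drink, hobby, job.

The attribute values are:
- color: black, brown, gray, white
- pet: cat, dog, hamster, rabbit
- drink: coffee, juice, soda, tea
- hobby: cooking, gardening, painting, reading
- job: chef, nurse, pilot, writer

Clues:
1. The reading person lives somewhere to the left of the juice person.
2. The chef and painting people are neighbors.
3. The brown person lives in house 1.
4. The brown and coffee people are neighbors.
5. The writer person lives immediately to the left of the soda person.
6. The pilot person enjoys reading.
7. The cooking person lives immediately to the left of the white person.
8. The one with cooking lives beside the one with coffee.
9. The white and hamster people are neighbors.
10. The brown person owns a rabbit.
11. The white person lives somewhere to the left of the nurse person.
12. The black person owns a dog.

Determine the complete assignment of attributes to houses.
Solution:

House | Color | Pet | Drink | Hobby | Job
-----------------------------------------
  1   | brown | rabbit | tea | cooking | chef
  2   | white | cat | coffee | painting | writer
  3   | gray | hamster | soda | reading | pilot
  4   | black | dog | juice | gardening | nurse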